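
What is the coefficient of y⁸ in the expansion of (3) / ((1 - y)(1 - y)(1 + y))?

15

The denominator gives the recurrence a_n = a_(n−1) + a_(n−2) − a_(n−3) for n ≥ 3; the numerator fixes a_0 = 3, a_1 = 3, a_2 = 6.
Iterating: 3, 3, 6, 6, 9, 9, 12, 12, 15, so a_8 = 15.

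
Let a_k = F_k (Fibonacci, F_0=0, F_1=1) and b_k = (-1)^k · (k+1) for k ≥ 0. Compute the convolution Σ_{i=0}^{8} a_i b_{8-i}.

1

Write out a_i and b_{8-i} for i = 0,…,8 and sum the products.
Σ = 0·9 + 1·(-8) + 1·7 + 2·(-6) + 3·5 + 5·(-4) + 8·3 + 13·(-2) + 21·1 = 1.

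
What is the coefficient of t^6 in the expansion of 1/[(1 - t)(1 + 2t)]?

Partial fractions give a closed form: a_n = (1/3)·1^n + (2/3)·(-2)^n.
At n = 6: a_6 = 43.

43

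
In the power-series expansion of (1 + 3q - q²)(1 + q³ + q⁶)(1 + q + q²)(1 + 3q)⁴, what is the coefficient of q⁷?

768

(1 + 3q - q²) has coefficients 1,3,-1 for degrees 0…2.
(1 + q³ + q⁶) has coefficients 1,0,0,1,0,0,1,0 for degrees 0…7.
Multiplying by (1 + q + q²) gives running coefficients 1,1,1,1,1,1,1,1 for degrees 0…7.
Finally multiplying by (1 + 3q)⁴, the product of all factors after the first has coefficients 1,13,67,175,256,256,256,256 for degrees 0…7.
[q⁷] = 1·256 + 3·256 − 1·256 = 768.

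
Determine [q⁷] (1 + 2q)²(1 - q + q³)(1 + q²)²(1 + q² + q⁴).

9

(1 + 2q)² has coefficients 1,4,4 for degrees 0…2.
(1 - q + q³) has coefficients 1,-1,0,1,0,0,0,0 for degrees 0…7.
Multiplying by (1 + q²)² gives running coefficients 1,-1,2,-1,1,1,0,1 for degrees 0…7.
Finally multiplying by (1 + q² + q⁴), the product of all factors after the first has coefficients 1,-1,3,-2,4,-1,3,1 for degrees 0…7.
[q⁷] = 1·1 + 4·3 + 4·(-1) = 9.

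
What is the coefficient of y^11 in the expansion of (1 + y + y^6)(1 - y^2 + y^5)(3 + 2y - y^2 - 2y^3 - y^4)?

5

(1 + y + y^6) has coefficients 1,1,0,0,0,0,1 for degrees 0…6.
(1 - y^2 + y^5) has coefficients 1,0,-1,0,0,1,0,0,0,0,0,0 for degrees 0…11.
Finally multiplying by (3 + 2y - y^2 - 2y^3 - y^4), the product of all factors after the first has coefficients 3,2,-4,-4,0,5,3,-1,-2,-1,0,0 for degrees 0…11.
[y^11] = 1·0 + 1·0 + 1·5 = 5.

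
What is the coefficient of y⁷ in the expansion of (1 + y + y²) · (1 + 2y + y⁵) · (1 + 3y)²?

16

(1 + y + y²) has coefficients 1,1,1 for degrees 0…2.
(1 + 2y + y⁵) has coefficients 1,2,0,0,0,1,0,0 for degrees 0…7.
Finally multiplying by (1 + 3y)², the product of all factors after the first has coefficients 1,8,21,18,0,1,6,9 for degrees 0…7.
[y⁷] = 1·9 + 1·6 + 1·1 = 16.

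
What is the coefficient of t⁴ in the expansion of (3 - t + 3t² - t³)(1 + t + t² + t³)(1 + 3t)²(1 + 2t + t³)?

194

(3 - t + 3t² - t³) has coefficients 3,-1,3,-1 for degrees 0…3.
(1 + t + t² + t³) has coefficients 1,1,1,1,0 for degrees 0…4.
Multiplying by (1 + 3t)² gives running coefficients 1,7,16,16,15 for degrees 0…4.
Finally multiplying by (1 + 2t + t³), the product of all factors after the first has coefficients 1,9,30,49,54 for degrees 0…4.
[t⁴] = 3·54 − 1·49 + 3·30 − 1·9 = 194.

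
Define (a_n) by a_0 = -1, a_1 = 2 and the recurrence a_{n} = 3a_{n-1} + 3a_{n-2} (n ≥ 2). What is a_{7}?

2970

The ordinary generating function has denominator 1 - 3t - 3t^2.
Iterating the recurrence: a_0,…,a_{7} = -1, 2, 3, 15, 54, 207, 783, 2970.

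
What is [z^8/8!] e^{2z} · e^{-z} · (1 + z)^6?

93289

The EGF product rule gives c_8 = Σ_{k_1+k_2+k_3=8} C(8; k_1,k_2,k_3) · ∏ g_i(k_i), where e^{2z} gives (2)^k; e^{-z} gives (-1)^k; (1+z)^6 gives the falling factorial (6)_k.
g_1(k) for k = 0…8: 1, 2, 4, 8, 16, 32, 64, 128, 256.
g_2(k) for k = 0…8: 1, -1, 1, -1, 1, -1, 1, -1, 1.
g_3(k) for k = 0…8: 1, 6, 30, 120, 360, 720, 720, 0, 0.
First combine the last two factors: h(k) = Σ_j C(k,j)·g_2(j)·g_3(k−j) for k = 0…8: 1, 5, 19, 47, 37, -151, -185, 1091, -887.
c_8 = Σ_k C(8,k)·g_1(k)·h(8−k) = 1·1·(-887) + 8·2·1091 + 28·4·(-185) + 56·8·(-151) + 70·16·37 + 56·32·47 + 28·64·19 + 8·128·5 + 1·256·1 = −887 + 17456 − 20720 − 67648 + 41440 + 84224 + 34048 + 5120 + 256 = 93289.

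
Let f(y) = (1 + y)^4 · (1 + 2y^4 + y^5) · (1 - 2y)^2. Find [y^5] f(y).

(1 + y)^4 has coefficients 1,4,6,4,1 for degrees 0…4.
(1 + 2y^4 + y^5) has coefficients 1,0,0,0,2,1 for degrees 0…5.
Finally multiplying by (1 - 2y)^2, the product of all factors after the first has coefficients 1,-4,4,0,2,-7 for degrees 0…5.
[y^5] = 1·(-7) + 4·2 + 6·0 + 4·4 + 1·(-4) = 13.

13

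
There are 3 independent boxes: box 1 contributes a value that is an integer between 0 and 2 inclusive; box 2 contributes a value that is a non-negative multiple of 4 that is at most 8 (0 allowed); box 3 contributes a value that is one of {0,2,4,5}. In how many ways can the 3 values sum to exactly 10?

The generating function for the choices is (1 + x + x^2)·(1 + x^4 + x^8)·(1 + x^2 + x^4 + x^5); the count is [x^10].
(1 + x + x^2) has coefficients 1,1,1 for degrees 0…2.
(1 + x^4 + x^8) has coefficients 1,0,0,0,1,0,0,0,1,0,0 for degrees 0…10.
Finally multiplying by (1 + x^2 + x^4 + x^5), the product of all factors after the first has coefficients 1,0,1,0,2,1,1,0,2,1,1 for degrees 0…10.
[x^10] = 1·1 + 1·1 + 1·2 = 4.

4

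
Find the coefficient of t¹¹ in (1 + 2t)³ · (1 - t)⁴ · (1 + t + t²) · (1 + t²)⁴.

(1 + 2t)³ has coefficients 1,6,12,8 for degrees 0…3.
(1 - t)⁴ has coefficients 1,-4,6,-4,1,0,0,0,0,0,0,0 for degrees 0…11.
Multiplying by (1 + t + t²) gives running coefficients 1,-3,3,-2,3,-3,1,0,0,0,0,0 for degrees 0…11.
Finally multiplying by (1 + t²)⁴, the product of all factors after the first has coefficients 1,-3,7,-14,21,-29,35,-36,35,-29,21,-14 for degrees 0…11.
[t¹¹] = 1·(-14) + 6·21 + 12·(-29) + 8·35 = 44.

44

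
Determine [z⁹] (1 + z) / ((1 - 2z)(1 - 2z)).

The denominator gives the recurrence a_n = 4a_(n−1) − 4a_(n−2) for n ≥ 2; the numerator fixes a_0 = 1, a_1 = 5.
Iterating: 1, 5, 16, 44, 112, 272, 640, 1472, 3328, 7424, so a_9 = 7424.

7424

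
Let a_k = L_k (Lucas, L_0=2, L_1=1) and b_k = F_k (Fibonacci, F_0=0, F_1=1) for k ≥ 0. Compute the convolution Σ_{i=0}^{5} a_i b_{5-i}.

This is [x^5] in the product of the two ordinary generating functions.
Σ = 2·5 + 1·3 + 3·2 + 4·1 + 7·1 + 11·0 = 30.

30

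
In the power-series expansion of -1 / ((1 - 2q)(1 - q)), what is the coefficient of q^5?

Partial fractions give a closed form: a_n = (-2)·2^n + (1)·1^n.
At n = 5: a_5 = -63.

-63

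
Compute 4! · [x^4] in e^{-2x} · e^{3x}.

1

The EGF product rule gives c_4 = Σ_{k_1+k_2=4} C(4; k_1,k_2) · ∏ g_i(k_i), where e^{-2x} gives (-2)^k; e^{3x} gives (3)^k.
g_1(k) for k = 0…4: 1, -2, 4, -8, 16.
g_2(k) for k = 0…4: 1, 3, 9, 27, 81.
c_4 = Σ_k C(4,k)·g_1(k)·g_2(4−k) = 1·1·81 + 4·(-2)·27 + 6·4·9 + 4·(-8)·3 + 1·16·1 = 81 − 216 + 216 − 96 + 16 = 1.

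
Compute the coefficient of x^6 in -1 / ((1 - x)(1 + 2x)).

The denominator gives the recurrence a_n = −a_(n−1) + 2a_(n−2) for n ≥ 2; the numerator fixes a_0 = -1, a_1 = 1.
Iterating: -1, 1, -3, 5, -11, 21, -43, so a_6 = -43.

-43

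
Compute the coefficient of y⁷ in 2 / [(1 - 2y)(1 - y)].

510

Partial fractions give a closed form: a_n = (4)·2^n + (-2)·1^n.
At n = 7: a_7 = 510.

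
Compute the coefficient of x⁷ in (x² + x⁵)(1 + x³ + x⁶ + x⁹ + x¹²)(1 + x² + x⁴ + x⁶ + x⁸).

(x² + x⁵) has coefficients 0,0,1,0,0,1 for degrees 0…5.
(1 + x³ + x⁶ + x⁹ + x¹²) has coefficients 1,0,0,1,0,0,1,0 for degrees 0…7.
Finally multiplying by (1 + x² + x⁴ + x⁶ + x⁸), the product of all factors after the first has coefficients 1,0,1,1,1,1,2,1 for degrees 0…7.
[x⁷] = 1·1 + 1·1 = 2.

2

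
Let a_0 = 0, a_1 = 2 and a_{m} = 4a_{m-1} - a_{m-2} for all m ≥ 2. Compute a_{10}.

The ordinary generating function has denominator 1 - 4x + x^2.
Iterating the recurrence: a_0,…,a_{10} = 0, 2, 8, 30, 112, 418, 1560, 5822, 21728, 81090, 302632.

302632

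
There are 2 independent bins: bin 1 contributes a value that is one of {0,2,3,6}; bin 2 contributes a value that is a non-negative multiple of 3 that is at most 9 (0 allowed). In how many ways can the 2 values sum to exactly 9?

3

The generating function for the choices is (1 + t² + t³ + t⁶)·(1 + t³ + t⁶ + t⁹); the count is [t⁹].
(1 + t² + t³ + t⁶) has coefficients 1,0,1,1,0,0,1 for degrees 0…6.
(1 + t³ + t⁶ + t⁹) has coefficients 1,0,0,1,0,0,1,0,0,1 for degrees 0…9.
[t⁹] = 1·1 + 1·0 + 1·1 + 1·1 = 3.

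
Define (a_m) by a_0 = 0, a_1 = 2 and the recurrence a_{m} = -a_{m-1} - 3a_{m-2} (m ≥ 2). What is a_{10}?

-62

The ordinary generating function has denominator 1 + z + 3z^2.
Iterating the recurrence: a_0,…,a_{10} = 0, 2, -2, -4, 10, 2, -32, 26, 70, -148, -62.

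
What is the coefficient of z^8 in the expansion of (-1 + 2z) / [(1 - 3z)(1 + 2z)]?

-1517

Partial fractions give a closed form: a_n = (-1/5)·3^n + (-4/5)·(-2)^n.
At n = 8: a_8 = -1517.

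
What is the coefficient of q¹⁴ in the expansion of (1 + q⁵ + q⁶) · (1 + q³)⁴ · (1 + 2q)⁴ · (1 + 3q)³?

22243

(1 + q⁵ + q⁶) has coefficients 1,0,0,0,0,1,1 for degrees 0…6.
(1 + q³)⁴ has coefficients 1,0,0,4,0,0,6,0,0,4,0,0,1,0,0 for degrees 0…14.
Multiplying by (1 + 2q)⁴ gives running coefficients 1,8,24,36,48,96,134,112,144,196,128,96,129,72,24 for degrees 0…14.
Finally multiplying by (1 + 3q)³, the product of all factors after the first has coefficients 1,17,123,495,1236,2148,3266,5206,7362,8134,8804,10428,9741,7281,6747 for degrees 0…14.
[q¹⁴] = 1·6747 + 1·8134 + 1·7362 = 22243.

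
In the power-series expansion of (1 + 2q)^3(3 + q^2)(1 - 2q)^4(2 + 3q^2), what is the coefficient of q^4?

(1 + 2q)^3 has coefficients 1,6,12,8 for degrees 0…3.
(3 + q^2) has coefficients 3,0,1,0,0 for degrees 0…4.
Multiplying by (1 - 2q)^4 gives running coefficients 3,-24,73,-104,72 for degrees 0…4.
Finally multiplying by (2 + 3q^2), the product of all factors after the first has coefficients 6,-48,155,-280,363 for degrees 0…4.
[q^4] = 1·363 + 6·(-280) + 12·155 + 8·(-48) = 159.

159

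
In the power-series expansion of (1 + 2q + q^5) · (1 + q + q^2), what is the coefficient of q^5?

1

(1 + 2q + q^5) has coefficients 1,2,0,0,0,1 for degrees 0…5.
(1 + q + q^2) has coefficients 1,1,1,0,0,0 for degrees 0…5.
[q^5] = 1·0 + 2·0 + 1·1 = 1.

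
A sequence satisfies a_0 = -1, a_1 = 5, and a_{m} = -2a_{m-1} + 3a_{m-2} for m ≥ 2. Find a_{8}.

The ordinary generating function has denominator 1 + 2t - 3t^2.
Iterating the recurrence: a_0,…,a_{8} = -1, 5, -13, 41, -121, 365, -1093, 3281, -9841.

-9841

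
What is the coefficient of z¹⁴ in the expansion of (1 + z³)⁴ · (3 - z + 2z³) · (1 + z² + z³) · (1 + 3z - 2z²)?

-66

(1 + z³)⁴ has coefficients 1,0,0,4,0,0,6,0,0,4,0,0,1 for degrees 0…12.
(3 - z + 2z³) has coefficients 3,-1,0,2,0,0,0,0,0,0,0,0,0,0,0 for degrees 0…14.
Multiplying by (1 + z² + z³) gives running coefficients 3,-1,3,4,-1,2,2,0,0,0,0,0,0,0,0 for degrees 0…14.
Finally multiplying by (1 + 3z - 2z²), the product of all factors after the first has coefficients 3,8,-6,15,5,-9,10,2,-4,0,0,0,0,0,0 for degrees 0…14.
[z¹⁴] = 1·0 + 4·0 + 6·(-4) + 4·(-9) + 1·(-6) = -66.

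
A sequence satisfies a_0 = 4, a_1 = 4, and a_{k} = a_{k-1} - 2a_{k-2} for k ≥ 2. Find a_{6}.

The ordinary generating function has denominator 1 - z + 2z^2.
Iterating the recurrence: a_0,…,a_{6} = 4, 4, -4, -12, -4, 20, 28.

28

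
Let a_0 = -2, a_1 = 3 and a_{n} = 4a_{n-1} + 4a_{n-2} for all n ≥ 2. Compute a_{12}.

The ordinary generating function has denominator 1 - 4z - 4z^2.
Iterating the recurrence: a_0,…,a_{12} = -2, 3, 4, 28, 128, 624, 3008, 14528, 70144, 338688, 1635328, 7896064, 38125568.

38125568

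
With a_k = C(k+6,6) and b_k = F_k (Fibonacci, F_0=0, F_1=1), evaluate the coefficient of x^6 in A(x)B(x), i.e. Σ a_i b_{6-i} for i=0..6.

The convolution is the t^6 coefficient of A(t)B(t).
Σ = 1·8 + 7·5 + 28·3 + 84·2 + 210·1 + 462·1 + 924·0 = 967.

967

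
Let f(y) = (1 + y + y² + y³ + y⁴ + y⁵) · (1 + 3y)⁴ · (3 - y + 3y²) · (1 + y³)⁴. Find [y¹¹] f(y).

11585

(1 + y + y² + y³ + y⁴ + y⁵) has coefficients 1,1,1,1,1,1 for degrees 0…5.
(1 + 3y)⁴ has coefficients 1,12,54,108,81,0,0,0,0,0,0,0 for degrees 0…11.
Multiplying by (3 - y + 3y²) gives running coefficients 3,35,153,306,297,243,243,0,0,0,0,0 for degrees 0…11.
Finally multiplying by (1 + y³)⁴, the product of all factors after the first has coefficients 3,35,153,318,437,855,1485,1398,1890,2820,1922,2070 for degrees 0…11.
[y¹¹] = 1·2070 + 1·1922 + 1·2820 + 1·1890 + 1·1398 + 1·1485 = 11585.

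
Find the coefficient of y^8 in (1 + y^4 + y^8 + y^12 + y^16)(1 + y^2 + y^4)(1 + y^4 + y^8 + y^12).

(1 + y^4 + y^8 + y^12 + y^16) has coefficients 1,0,0,0,1,0,0,0,1 for degrees 0…8.
(1 + y^2 + y^4) has coefficients 1,0,1,0,1,0,0,0,0 for degrees 0…8.
Finally multiplying by (1 + y^4 + y^8 + y^12), the product of all factors after the first has coefficients 1,0,1,0,2,0,1,0,2 for degrees 0…8.
[y^8] = 1·2 + 1·2 + 1·1 = 5.

5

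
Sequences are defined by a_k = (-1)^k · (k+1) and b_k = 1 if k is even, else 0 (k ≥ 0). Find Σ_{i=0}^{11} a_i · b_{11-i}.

This is [x^11] in the product of the two ordinary generating functions.
Σ = 1·0 − 2·1 + 3·0 − 4·1 + 5·0 − 6·1 + 7·0 − 8·1 + 9·0 − 10·1 + 11·0 − 12·1 = -42.

-42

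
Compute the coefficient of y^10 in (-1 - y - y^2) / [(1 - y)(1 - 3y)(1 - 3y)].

-1294158

The denominator gives the recurrence a_n = 7a_(n−1) − 15a_(n−2) + 9a_(n−3) for n ≥ 3; the numerator fixes a_0 = -1, a_1 = -8, a_2 = -42.
Iterating: -1, -8, -42, -183, -723, -2694, -9660, -33717, -115365, -388740, -1294158, so a_10 = -1294158.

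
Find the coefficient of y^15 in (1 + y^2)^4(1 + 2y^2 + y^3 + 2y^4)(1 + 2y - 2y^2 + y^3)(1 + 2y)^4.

426

(1 + y^2)^4 has coefficients 1,0,4,0,6,0,4,0,1 for degrees 0…8.
(1 + 2y^2 + y^3 + 2y^4) has coefficients 1,0,2,1,2,0,0,0,0,0,0,0,0,0,0,0 for degrees 0…15.
Multiplying by (1 + 2y - 2y^2 + y^3) gives running coefficients 1,2,0,6,0,4,-3,2,0,0,0,0,0,0,0,0 for degrees 0…15.
Finally multiplying by (1 + 2y)^4, the product of all factors after the first has coefficients 1,10,40,86,128,180,221,170,72,16,16,32,0,0,0,0 for degrees 0…15.
[y^15] = 1·0 + 4·0 + 6·32 + 4·16 + 1·170 = 426.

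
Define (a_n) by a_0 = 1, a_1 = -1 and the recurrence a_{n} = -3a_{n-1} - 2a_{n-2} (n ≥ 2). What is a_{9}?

-1

The ordinary generating function has denominator 1 + 3q + 2q^2.
Iterating the recurrence: a_0,…,a_{9} = 1, -1, 1, -1, 1, -1, 1, -1, 1, -1.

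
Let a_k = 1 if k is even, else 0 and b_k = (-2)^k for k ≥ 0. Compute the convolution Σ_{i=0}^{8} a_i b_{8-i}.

This is [x^8] in the product of the two ordinary generating functions.
Σ = 1·256 + 0·(-128) + 1·64 + 0·(-32) + 1·16 + 0·(-8) + 1·4 + 0·(-2) + 1·1 = 341.

341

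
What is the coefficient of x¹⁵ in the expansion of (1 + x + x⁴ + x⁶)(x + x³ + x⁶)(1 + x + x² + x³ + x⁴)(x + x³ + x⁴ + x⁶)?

16

(1 + x + x⁴ + x⁶) has coefficients 1,1,0,0,1,0,1 for degrees 0…6.
(x + x³ + x⁶) has coefficients 0,1,0,1,0,0,1,0,0,0,0,0,0,0,0,0 for degrees 0…15.
Multiplying by (1 + x + x² + x³ + x⁴) gives running coefficients 0,1,1,2,2,2,2,2,1,1,1,0,0,0,0,0 for degrees 0…15.
Finally multiplying by (x + x³ + x⁴ + x⁶), the product of all factors after the first has coefficients 0,0,1,1,3,4,5,7,7,7,7,6,4,4,2,1 for degrees 0…15.
[x¹⁵] = 1·1 + 1·2 + 1·6 + 1·7 = 16.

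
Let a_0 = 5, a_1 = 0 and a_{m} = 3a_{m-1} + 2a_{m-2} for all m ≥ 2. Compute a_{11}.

The ordinary generating function has denominator 1 - 3t - 2t^2.
Iterating the recurrence: a_0,…,a_{11} = 5, 0, 10, 30, 110, 390, 1390, 4950, 17630, 62790, 223630, 796470.

796470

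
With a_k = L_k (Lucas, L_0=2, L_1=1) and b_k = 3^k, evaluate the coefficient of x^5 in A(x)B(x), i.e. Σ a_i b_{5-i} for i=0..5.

716

This is [x^5] in the product of the two ordinary generating functions.
Σ = 2·243 + 1·81 + 3·27 + 4·9 + 7·3 + 11·1 = 716.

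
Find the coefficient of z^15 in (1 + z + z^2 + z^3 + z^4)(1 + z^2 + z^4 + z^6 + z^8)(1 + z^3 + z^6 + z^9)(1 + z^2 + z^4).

21

(1 + z + z^2 + z^3 + z^4) has coefficients 1,1,1,1,1 for degrees 0…4.
(1 + z^2 + z^4 + z^6 + z^8) has coefficients 1,0,1,0,1,0,1,0,1,0,0,0,0,0,0,0 for degrees 0…15.
Multiplying by (1 + z^3 + z^6 + z^9) gives running coefficients 1,0,1,1,1,1,2,1,2,2,1,2,1,1,1,1 for degrees 0…15.
Finally multiplying by (1 + z^2 + z^4), the product of all factors after the first has coefficients 1,0,2,1,3,2,4,3,5,4,5,5,4,5,3,4 for degrees 0…15.
[z^15] = 1·4 + 1·3 + 1·5 + 1·4 + 1·5 = 21.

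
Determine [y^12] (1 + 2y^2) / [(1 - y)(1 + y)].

The denominator gives the recurrence a_n = a_(n−2) for n ≥ 3; the numerator fixes a_0 = 1, a_1 = 0, a_2 = 3.
Iterating: 1, 0, 3, 0, 3, 0, 3, 0, 3, 0, 3, 0, 3, so a_12 = 3.

3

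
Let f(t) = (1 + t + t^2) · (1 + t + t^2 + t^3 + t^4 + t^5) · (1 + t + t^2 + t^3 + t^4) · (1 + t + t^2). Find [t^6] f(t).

40

(1 + t + t^2) has coefficients 1,1,1 for degrees 0…2.
(1 + t + t^2 + t^3 + t^4 + t^5) has coefficients 1,1,1,1,1,1,0 for degrees 0…6.
Multiplying by (1 + t + t^2 + t^3 + t^4) gives running coefficients 1,2,3,4,5,5,4 for degrees 0…6.
Finally multiplying by (1 + t + t^2), the product of all factors after the first has coefficients 1,3,6,9,12,14,14 for degrees 0…6.
[t^6] = 1·14 + 1·14 + 1·12 = 40.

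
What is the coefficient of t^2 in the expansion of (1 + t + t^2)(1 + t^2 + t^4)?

(1 + t + t^2) has coefficients 1,1,1 for degrees 0…2.
(1 + t^2 + t^4) has coefficients 1,0,1 for degrees 0…2.
[t^2] = 1·1 + 1·0 + 1·1 = 2.

2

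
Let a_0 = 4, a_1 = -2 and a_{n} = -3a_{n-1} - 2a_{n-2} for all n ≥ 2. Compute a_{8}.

The ordinary generating function has denominator 1 + 3t + 2t^2.
Iterating the recurrence: a_0,…,a_{8} = 4, -2, -2, 10, -26, 58, -122, 250, -506.

-506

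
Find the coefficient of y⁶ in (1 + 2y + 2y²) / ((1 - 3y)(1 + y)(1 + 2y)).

The denominator gives the recurrence a_n = 7a_(n−2) + 6a_(n−3) for n ≥ 3; the numerator fixes a_0 = 1, a_1 = 2, a_2 = 9.
Iterating: 1, 2, 9, 20, 75, 194, 645, so a_6 = 645.

645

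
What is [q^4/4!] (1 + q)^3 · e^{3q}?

801

The EGF product rule gives c_4 = Σ_{k_1+k_2=4} C(4; k_1,k_2) · ∏ g_i(k_i), where (1+q)^3 gives the falling factorial (3)_k; e^{3q} gives (3)^k.
g_1(k) for k = 0…4: 1, 3, 6, 6, 0.
g_2(k) for k = 0…4: 1, 3, 9, 27, 81.
c_4 = Σ_k C(4,k)·g_1(k)·g_2(4−k) = 1·1·81 + 4·3·27 + 6·6·9 + 4·6·3 = 81 + 324 + 324 + 72 = 801.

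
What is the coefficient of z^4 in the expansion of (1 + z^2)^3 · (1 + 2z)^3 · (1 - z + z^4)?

14

(1 + z^2)^3 has coefficients 1,0,3,0,3 for degrees 0…4.
(1 + 2z)^3 has coefficients 1,6,12,8,0 for degrees 0…4.
Finally multiplying by (1 - z + z^4), the product of all factors after the first has coefficients 1,5,6,-4,-7 for degrees 0…4.
[z^4] = 1·(-7) + 3·6 + 3·1 = 14.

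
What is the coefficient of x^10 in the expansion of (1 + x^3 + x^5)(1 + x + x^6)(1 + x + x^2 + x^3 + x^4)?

(1 + x^3 + x^5) has coefficients 1,0,0,1,0,1 for degrees 0…5.
(1 + x + x^6) has coefficients 1,1,0,0,0,0,1,0,0,0,0 for degrees 0…10.
Finally multiplying by (1 + x + x^2 + x^3 + x^4), the product of all factors after the first has coefficients 1,2,2,2,2,1,1,1,1,1,1 for degrees 0…10.
[x^10] = 1·1 + 1·1 + 1·1 = 3.

3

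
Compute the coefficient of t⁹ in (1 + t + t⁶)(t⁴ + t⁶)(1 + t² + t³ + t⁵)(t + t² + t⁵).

(1 + t + t⁶) has coefficients 1,1,0,0,0,0,1 for degrees 0…6.
(t⁴ + t⁶) has coefficients 0,0,0,0,1,0,1,0,0,0 for degrees 0…9.
Multiplying by (1 + t² + t³ + t⁵) gives running coefficients 0,0,0,0,1,0,2,1,1,2 for degrees 0…9.
Finally multiplying by (t + t² + t⁵), the product of all factors after the first has coefficients 0,0,0,0,0,1,1,2,3,3 for degrees 0…9.
[t⁹] = 1·3 + 1·3 + 1·0 = 6.

6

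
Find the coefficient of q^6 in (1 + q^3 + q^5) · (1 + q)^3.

(1 + q^3 + q^5) has coefficients 1,0,0,1,0,1 for degrees 0…5.
(1 + q)^3 has coefficients 1,3,3,1,0,0,0 for degrees 0…6.
[q^6] = 1·0 + 1·1 + 1·3 = 4.

4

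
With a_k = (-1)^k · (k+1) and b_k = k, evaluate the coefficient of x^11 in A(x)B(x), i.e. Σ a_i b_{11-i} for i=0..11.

Write out a_i and b_{11-i} for i = 0,…,11 and sum the products.
Σ = 1·11 − 2·10 + 3·9 − 4·8 + 5·7 − 6·6 + 7·5 − 8·4 + 9·3 − 10·2 + 11·1 − 12·0 = 6.

6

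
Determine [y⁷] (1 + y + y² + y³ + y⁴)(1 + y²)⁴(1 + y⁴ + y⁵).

20

(1 + y + y² + y³ + y⁴) has coefficients 1,1,1,1,1 for degrees 0…4.
(1 + y²)⁴ has coefficients 1,0,4,0,6,0,4,0 for degrees 0…7.
Finally multiplying by (1 + y⁴ + y⁵), the product of all factors after the first has coefficients 1,0,4,0,7,1,8,4 for degrees 0…7.
[y⁷] = 1·4 + 1·8 + 1·1 + 1·7 + 1·0 = 20.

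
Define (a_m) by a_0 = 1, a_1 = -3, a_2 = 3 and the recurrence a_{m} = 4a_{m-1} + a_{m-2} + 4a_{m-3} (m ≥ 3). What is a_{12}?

The ordinary generating function has denominator 1 - 4x - x^2 - 4x^3.
Iterating the recurrence: a_0,…,a_{12} = 1, -3, 3, 13, 43, 197, 883, 3901, 17275, 76533, 339011, 1501677, 6651851.

6651851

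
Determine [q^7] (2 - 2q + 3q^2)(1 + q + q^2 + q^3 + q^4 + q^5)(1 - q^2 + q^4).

(2 - 2q + 3q^2) has coefficients 2,-2,3 for degrees 0…2.
(1 + q + q^2 + q^3 + q^4 + q^5) has coefficients 1,1,1,1,1,1,0,0 for degrees 0…7.
Finally multiplying by (1 - q^2 + q^4), the product of all factors after the first has coefficients 1,1,0,0,1,1,0,0 for degrees 0…7.
[q^7] = 2·0 − 2·0 + 3·1 = 3.

3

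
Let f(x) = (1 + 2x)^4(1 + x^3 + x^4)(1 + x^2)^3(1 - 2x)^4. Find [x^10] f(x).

81

(1 + 2x)^4 has coefficients 1,8,24,32,16 for degrees 0…4.
(1 + x^3 + x^4) has coefficients 1,0,0,1,1,0,0,0,0,0,0 for degrees 0…10.
Multiplying by (1 + x^2)^3 gives running coefficients 1,0,3,1,4,3,4,3,3,1,1 for degrees 0…10.
Finally multiplying by (1 - 2x)^4, the product of all factors after the first has coefficients 1,-8,27,-55,84,-101,92,-69,43,-31,33 for degrees 0…10.
[x^10] = 1·33 + 8·(-31) + 24·43 + 32·(-69) + 16·92 = 81.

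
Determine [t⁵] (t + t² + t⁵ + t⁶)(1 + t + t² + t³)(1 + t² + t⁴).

(t + t² + t⁵ + t⁶) has coefficients 0,1,1,0,0,1 for degrees 0…5.
(1 + t + t² + t³) has coefficients 1,1,1,1,0,0 for degrees 0…5.
Finally multiplying by (1 + t² + t⁴), the product of all factors after the first has coefficients 1,1,2,2,2,2 for degrees 0…5.
[t⁵] = 1·2 + 1·2 + 1·1 = 5.

5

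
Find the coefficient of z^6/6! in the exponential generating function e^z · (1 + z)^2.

The EGF product rule gives c_6 = Σ_{k_1+k_2=6} C(6; k_1,k_2) · ∏ g_i(k_i), where e^z gives (1)^k; (1+z)^2 gives the falling factorial (2)_k.
g_1(k) for k = 0…6: 1, 1, 1, 1, 1, 1, 1.
g_2(k) for k = 0…6: 1, 2, 2, 0, 0, 0, 0.
c_6 = Σ_k C(6,k)·g_1(k)·g_2(6−k) = 15·1·2 + 6·1·2 + 1·1·1 = 30 + 12 + 1 = 43.

43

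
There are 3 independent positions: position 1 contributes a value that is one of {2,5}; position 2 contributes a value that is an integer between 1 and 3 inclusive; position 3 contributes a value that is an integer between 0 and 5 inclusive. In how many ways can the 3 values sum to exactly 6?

The generating function for the choices is (t^2 + t^5)·(t + t^2 + t^3)·(1 + t + t^2 + t^3 + t^4 + t^5); the count is [t^6].
(t^2 + t^5) has coefficients 0,0,1,0,0,1 for degrees 0…5.
(t + t^2 + t^3) has coefficients 0,1,1,1,0,0,0 for degrees 0…6.
Finally multiplying by (1 + t + t^2 + t^3 + t^4 + t^5), the product of all factors after the first has coefficients 0,1,2,3,3,3,3 for degrees 0…6.
[t^6] = 1·3 + 1·1 = 4.

4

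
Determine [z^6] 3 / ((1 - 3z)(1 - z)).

The denominator gives the recurrence a_n = 4a_(n−1) − 3a_(n−2) for n ≥ 2; the numerator fixes a_0 = 3, a_1 = 12.
Iterating: 3, 12, 39, 120, 363, 1092, 3279, so a_6 = 3279.

3279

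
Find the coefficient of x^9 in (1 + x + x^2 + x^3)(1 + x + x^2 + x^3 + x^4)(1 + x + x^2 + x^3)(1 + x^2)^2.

37

(1 + x + x^2 + x^3) has coefficients 1,1,1,1 for degrees 0…3.
(1 + x + x^2 + x^3 + x^4) has coefficients 1,1,1,1,1,0,0,0,0,0 for degrees 0…9.
Multiplying by (1 + x + x^2 + x^3) gives running coefficients 1,2,3,4,4,3,2,1,0,0 for degrees 0…9.
Finally multiplying by (1 + x^2)^2, the product of all factors after the first has coefficients 1,2,5,8,11,13,13,11,8,5 for degrees 0…9.
[x^9] = 1·5 + 1·8 + 1·11 + 1·13 = 37.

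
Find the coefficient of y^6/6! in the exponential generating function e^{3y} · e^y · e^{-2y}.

64

The EGF product rule gives c_6 = Σ_{k_1+k_2+k_3=6} C(6; k_1,k_2,k_3) · ∏ g_i(k_i), where e^{3y} gives (3)^k; e^y gives (1)^k; e^{-2y} gives (-2)^k.
g_1(k) for k = 0…6: 1, 3, 9, 27, 81, 243, 729.
g_2(k) for k = 0…6: 1, 1, 1, 1, 1, 1, 1.
g_3(k) for k = 0…6: 1, -2, 4, -8, 16, -32, 64.
First combine the last two factors: h(k) = Σ_j C(k,j)·g_2(j)·g_3(k−j) for k = 0…6: 1, -1, 1, -1, 1, -1, 1.
c_6 = Σ_k C(6,k)·g_1(k)·h(6−k) = 1·1·1 + 6·3·(-1) + 15·9·1 + 20·27·(-1) + 15·81·1 + 6·243·(-1) + 1·729·1 = 1 − 18 + 135 − 540 + 1215 − 1458 + 729 = 64.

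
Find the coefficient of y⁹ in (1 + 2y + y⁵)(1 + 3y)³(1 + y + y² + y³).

(1 + 2y + y⁵) has coefficients 1,2,0,0,0,1 for degrees 0…5.
(1 + 3y)³ has coefficients 1,9,27,27,0,0,0,0,0,0 for degrees 0…9.
Finally multiplying by (1 + y + y² + y³), the product of all factors after the first has coefficients 1,10,37,64,63,54,27,0,0,0 for degrees 0…9.
[y⁹] = 1·0 + 2·0 + 1·63 = 63.

63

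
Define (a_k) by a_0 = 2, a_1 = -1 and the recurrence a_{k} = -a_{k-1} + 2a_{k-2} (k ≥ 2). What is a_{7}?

-127

The ordinary generating function has denominator 1 + z - 2z^2.
Iterating the recurrence: a_0,…,a_{7} = 2, -1, 5, -7, 17, -31, 65, -127.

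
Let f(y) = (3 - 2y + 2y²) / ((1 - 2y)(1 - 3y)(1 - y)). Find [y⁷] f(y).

Partial fractions give a closed form: a_n = (-10)·2^n + (23/2)·3^n + (3/2)·1^n.
At n = 7: a_7 = 23872.

23872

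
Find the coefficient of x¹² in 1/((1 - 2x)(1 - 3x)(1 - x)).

2375101

Partial fractions give a closed form: a_n = (-4)·2^n + (9/2)·3^n + (1/2)·1^n.
At n = 12: a_12 = 2375101.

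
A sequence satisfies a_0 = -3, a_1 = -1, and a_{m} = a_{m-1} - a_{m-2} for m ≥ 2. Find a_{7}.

-1

The ordinary generating function has denominator 1 - y + y^2.
Iterating the recurrence: a_0,…,a_{7} = -3, -1, 2, 3, 1, -2, -3, -1.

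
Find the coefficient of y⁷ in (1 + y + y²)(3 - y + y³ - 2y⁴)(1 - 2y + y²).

3

(1 + y + y²) has coefficients 1,1,1 for degrees 0…2.
(3 - y + y³ - 2y⁴) has coefficients 3,-1,0,1,-2,0,0,0 for degrees 0…7.
Finally multiplying by (1 - 2y + y²), the product of all factors after the first has coefficients 3,-7,5,0,-4,5,-2,0 for degrees 0…7.
[y⁷] = 1·0 + 1·(-2) + 1·5 = 3.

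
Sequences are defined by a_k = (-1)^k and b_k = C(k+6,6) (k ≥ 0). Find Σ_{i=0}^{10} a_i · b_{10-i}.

Write out a_i and b_{10-i} for i = 0,…,10 and sum the products.
Σ = 1·8008 − 1·5005 + 1·3003 − 1·1716 + 1·924 − 1·462 + 1·210 − 1·84 + 1·28 − 1·7 + 1·1 = 4900.

4900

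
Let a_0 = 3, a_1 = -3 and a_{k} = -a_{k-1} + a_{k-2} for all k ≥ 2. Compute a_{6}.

The ordinary generating function has denominator 1 + x - x^2.
Iterating the recurrence: a_0,…,a_{6} = 3, -3, 6, -9, 15, -24, 39.

39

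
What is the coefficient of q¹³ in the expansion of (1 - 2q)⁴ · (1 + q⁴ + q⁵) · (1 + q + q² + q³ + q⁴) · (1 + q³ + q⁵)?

26

(1 - 2q)⁴ has coefficients 1,-8,24,-32,16 for degrees 0…4.
(1 + q⁴ + q⁵) has coefficients 1,0,0,0,1,1,0,0,0,0,0,0,0,0 for degrees 0…13.
Multiplying by (1 + q + q² + q³ + q⁴) gives running coefficients 1,1,1,1,2,2,2,2,2,1,0,0,0,0 for degrees 0…13.
Finally multiplying by (1 + q³ + q⁵), the product of all factors after the first has coefficients 1,1,1,2,3,4,4,5,5,5,4,4,3,2 for degrees 0…13.
[q¹³] = 1·2 − 8·3 + 24·4 − 32·4 + 16·5 = 26.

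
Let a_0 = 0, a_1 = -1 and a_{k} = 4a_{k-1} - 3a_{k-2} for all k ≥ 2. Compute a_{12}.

-265720

The ordinary generating function has denominator 1 - 4x + 3x^2.
Iterating the recurrence: a_0,…,a_{12} = 0, -1, -4, -13, -40, -121, -364, -1093, -3280, -9841, -29524, -88573, -265720.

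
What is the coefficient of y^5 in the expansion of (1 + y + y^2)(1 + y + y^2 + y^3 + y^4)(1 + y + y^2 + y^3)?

(1 + y + y^2) has coefficients 1,1,1 for degrees 0…2.
(1 + y + y^2 + y^3 + y^4) has coefficients 1,1,1,1,1,0 for degrees 0…5.
Finally multiplying by (1 + y + y^2 + y^3), the product of all factors after the first has coefficients 1,2,3,4,4,3 for degrees 0…5.
[y^5] = 1·3 + 1·4 + 1·4 = 11.

11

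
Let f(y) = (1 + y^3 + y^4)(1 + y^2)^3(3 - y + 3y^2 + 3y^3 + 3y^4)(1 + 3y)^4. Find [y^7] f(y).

4070

(1 + y^3 + y^4) has coefficients 1,0,0,1,1 for degrees 0…4.
(1 + y^2)^3 has coefficients 1,0,3,0,3,0,1,0 for degrees 0…7.
Multiplying by (3 - y + 3y^2 + 3y^3 + 3y^4) gives running coefficients 3,-1,12,0,21,6,21,8 for degrees 0…7.
Finally multiplying by (1 + 3y)^4, the product of all factors after the first has coefficients 3,35,162,414,804,1473,2199,2852 for degrees 0…7.
[y^7] = 1·2852 + 1·804 + 1·414 = 4070.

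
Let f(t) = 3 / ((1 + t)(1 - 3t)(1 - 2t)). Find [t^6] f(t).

Partial fractions give a closed form: a_n = (1/4)·(-1)^n + (27/4)·3^n + (-4)·2^n.
At n = 6: a_6 = 4665.

4665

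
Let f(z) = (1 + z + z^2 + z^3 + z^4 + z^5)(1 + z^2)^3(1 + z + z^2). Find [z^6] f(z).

(1 + z + z^2 + z^3 + z^4 + z^5) has coefficients 1,1,1,1,1,1 for degrees 0…5.
(1 + z^2)^3 has coefficients 1,0,3,0,3,0,1 for degrees 0…6.
Finally multiplying by (1 + z + z^2), the product of all factors after the first has coefficients 1,1,4,3,6,3,4 for degrees 0…6.
[z^6] = 1·4 + 1·3 + 1·6 + 1·3 + 1·4 + 1·1 = 21.

21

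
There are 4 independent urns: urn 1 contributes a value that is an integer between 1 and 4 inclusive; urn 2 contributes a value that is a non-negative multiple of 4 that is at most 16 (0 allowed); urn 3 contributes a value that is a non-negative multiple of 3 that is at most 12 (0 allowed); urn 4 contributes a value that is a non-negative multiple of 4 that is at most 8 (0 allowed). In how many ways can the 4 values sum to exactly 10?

7

The generating function for the choices is (z + z^2 + z^3 + z^4)·(1 + z^4 + z^8 + z^12 + z^16)·(1 + z^3 + z^6 + z^9 + z^12)·(1 + z^4 + z^8); the count is [z^10].
(z + z^2 + z^3 + z^4) has coefficients 0,1,1,1,1 for degrees 0…4.
(1 + z^4 + z^8 + z^12 + z^16) has coefficients 1,0,0,0,1,0,0,0,1,0,0 for degrees 0…10.
Multiplying by (1 + z^3 + z^6 + z^9 + z^12) gives running coefficients 1,0,0,1,1,0,1,1,1,1,1 for degrees 0…10.
Finally multiplying by (1 + z^4 + z^8), the product of all factors after the first has coefficients 1,0,0,1,2,0,1,2,3,1,2 for degrees 0…10.
[z^10] = 1·1 + 1·3 + 1·2 + 1·1 = 7.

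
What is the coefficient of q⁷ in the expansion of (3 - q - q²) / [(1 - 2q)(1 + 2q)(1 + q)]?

-319

The denominator gives the recurrence a_n = −a_(n−1) + 4a_(n−2) + 4a_(n−3) for n ≥ 3; the numerator fixes a_0 = 3, a_1 = -4, a_2 = 15.
Iterating: 3, -4, 15, -19, 63, -79, 255, -319, so a_7 = -319.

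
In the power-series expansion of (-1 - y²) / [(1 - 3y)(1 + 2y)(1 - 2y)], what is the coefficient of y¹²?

Partial fractions give a closed form: a_n = (-2)·3^n + (-1/4)·(-2)^n + (5/4)·2^n.
At n = 12: a_12 = -1058786.

-1058786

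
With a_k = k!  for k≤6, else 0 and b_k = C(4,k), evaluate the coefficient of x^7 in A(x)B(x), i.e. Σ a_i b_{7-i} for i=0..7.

The convolution is the t^7 coefficient of A(t)B(t).
Σ = 1·0 + 1·0 + 2·0 + 6·1 + 24·4 + 120·6 + 720·4 + 0·1 = 3702.

3702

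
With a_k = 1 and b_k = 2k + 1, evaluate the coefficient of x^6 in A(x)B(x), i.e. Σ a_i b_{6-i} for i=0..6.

49

This is [x^6] in the product of the two ordinary generating functions.
Σ = 1·13 + 1·11 + 1·9 + 1·7 + 1·5 + 1·3 + 1·1 = 49.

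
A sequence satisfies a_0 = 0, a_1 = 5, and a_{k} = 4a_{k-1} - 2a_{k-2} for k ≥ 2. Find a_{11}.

1299040

The ordinary generating function has denominator 1 - 4z + 2z^2.
Iterating the recurrence: a_0,…,a_{11} = 0, 5, 20, 70, 240, 820, 2800, 9560, 32640, 111440, 380480, 1299040.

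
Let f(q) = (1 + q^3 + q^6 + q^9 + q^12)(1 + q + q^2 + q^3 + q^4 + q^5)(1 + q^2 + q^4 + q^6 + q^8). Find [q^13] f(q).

10

(1 + q^3 + q^6 + q^9 + q^12) has coefficients 1,0,0,1,0,0,1,0,0,1,0,0,1 for degrees 0…12.
(1 + q + q^2 + q^3 + q^4 + q^5) has coefficients 1,1,1,1,1,1,0,0,0,0,0,0,0,0 for degrees 0…13.
Finally multiplying by (1 + q^2 + q^4 + q^6 + q^8), the product of all factors after the first has coefficients 1,1,2,2,3,3,3,3,3,3,2,2,1,1 for degrees 0…13.
[q^13] = 1·1 + 1·2 + 1·3 + 1·3 + 1·1 = 10.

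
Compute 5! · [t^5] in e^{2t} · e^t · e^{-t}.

The EGF product rule gives c_5 = Σ_{k_1+k_2+k_3=5} C(5; k_1,k_2,k_3) · ∏ g_i(k_i), where e^{2t} gives (2)^k; e^t gives (1)^k; e^{-t} gives (-1)^k.
g_1(k) for k = 0…5: 1, 2, 4, 8, 16, 32.
g_2(k) for k = 0…5: 1, 1, 1, 1, 1, 1.
g_3(k) for k = 0…5: 1, -1, 1, -1, 1, -1.
First combine the last two factors: h(k) = Σ_j C(k,j)·g_2(j)·g_3(k−j) for k = 0…5: 1, 0, 0, 0, 0, 0.
c_5 = Σ_k C(5,k)·g_1(k)·h(5−k) = 1·32·1 = 32.

32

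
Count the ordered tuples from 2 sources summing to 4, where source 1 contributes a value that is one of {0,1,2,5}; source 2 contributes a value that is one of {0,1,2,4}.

2

The generating function for the choices is (1 + x + x^2 + x^5)·(1 + x + x^2 + x^4); the count is [x^4].
(1 + x + x^2 + x^5) has coefficients 1,1,1,0,0 for degrees 0…4.
(1 + x + x^2 + x^4) has coefficients 1,1,1,0,1 for degrees 0…4.
[x^4] = 1·1 + 1·0 + 1·1 = 2.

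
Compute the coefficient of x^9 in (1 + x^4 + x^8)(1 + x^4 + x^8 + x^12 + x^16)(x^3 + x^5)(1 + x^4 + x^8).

(1 + x^4 + x^8) has coefficients 1,0,0,0,1,0,0,0,1 for degrees 0…8.
(1 + x^4 + x^8 + x^12 + x^16) has coefficients 1,0,0,0,1,0,0,0,1,0 for degrees 0…9.
Multiplying by (x^3 + x^5) gives running coefficients 0,0,0,1,0,1,0,1,0,1 for degrees 0…9.
Finally multiplying by (1 + x^4 + x^8), the product of all factors after the first has coefficients 0,0,0,1,0,1,0,2,0,2 for degrees 0…9.
[x^9] = 1·2 + 1·1 + 1·0 = 3.

3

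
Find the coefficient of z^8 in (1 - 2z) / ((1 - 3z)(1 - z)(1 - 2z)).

Partial fractions give a closed form: a_n = (3/2)·3^n + (-1/2)·1^n.
At n = 8: a_8 = 9841.

9841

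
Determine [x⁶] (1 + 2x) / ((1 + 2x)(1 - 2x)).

The denominator gives the recurrence a_n = 4a_(n−2) for n ≥ 2; the numerator fixes a_0 = 1, a_1 = 2.
Iterating: 1, 2, 4, 8, 16, 32, 64, so a_6 = 64.

64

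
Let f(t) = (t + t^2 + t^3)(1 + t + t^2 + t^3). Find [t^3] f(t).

3

(t + t^2 + t^3) has coefficients 0,1,1,1 for degrees 0…3.
(1 + t + t^2 + t^3) has coefficients 1,1,1,1 for degrees 0…3.
[t^3] = 1·1 + 1·1 + 1·1 = 3.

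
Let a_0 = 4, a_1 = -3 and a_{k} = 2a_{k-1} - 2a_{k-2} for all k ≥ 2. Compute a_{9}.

The ordinary generating function has denominator 1 - 2q + 2q^2.
Iterating the recurrence: a_0,…,a_{9} = 4, -3, -14, -22, -16, 12, 56, 88, 64, -48.

-48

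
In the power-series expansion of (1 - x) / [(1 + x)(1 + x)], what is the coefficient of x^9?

The denominator gives the recurrence a_n = −2a_(n−1) − a_(n−2) for n ≥ 2; the numerator fixes a_0 = 1, a_1 = -3.
Iterating: 1, -3, 5, -7, 9, -11, 13, -15, 17, -19, so a_9 = -19.

-19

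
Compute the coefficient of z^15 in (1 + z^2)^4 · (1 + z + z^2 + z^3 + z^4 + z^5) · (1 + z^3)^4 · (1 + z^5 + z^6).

363

(1 + z^2)^4 has coefficients 1,0,4,0,6,0,4,0,1 for degrees 0…8.
(1 + z + z^2 + z^3 + z^4 + z^5) has coefficients 1,1,1,1,1,1,0,0,0,0,0,0,0,0,0,0 for degrees 0…15.
Multiplying by (1 + z^3)^4 gives running coefficients 1,1,1,5,5,5,10,10,10,10,10,10,5,5,5,1 for degrees 0…15.
Finally multiplying by (1 + z^5 + z^6), the product of all factors after the first has coefficients 1,1,1,5,5,6,12,12,16,20,20,25,25,25,25,21 for degrees 0…15.
[z^15] = 1·21 + 4·25 + 6·25 + 4·20 + 1·12 = 363.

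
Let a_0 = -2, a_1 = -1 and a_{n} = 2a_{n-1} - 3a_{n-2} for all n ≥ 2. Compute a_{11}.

131

The ordinary generating function has denominator 1 - 2t + 3t^2.
Iterating the recurrence: a_0,…,a_{11} = -2, -1, 4, 11, 10, -13, -56, -73, 22, 263, 460, 131.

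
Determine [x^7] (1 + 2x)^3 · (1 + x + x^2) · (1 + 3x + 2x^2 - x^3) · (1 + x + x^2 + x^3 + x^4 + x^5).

402

(1 + 2x)^3 has coefficients 1,6,12,8 for degrees 0…3.
(1 + x + x^2) has coefficients 1,1,1,0,0,0,0,0 for degrees 0…7.
Multiplying by (1 + 3x + 2x^2 - x^3) gives running coefficients 1,4,6,4,1,-1,0,0 for degrees 0…7.
Finally multiplying by (1 + x + x^2 + x^3 + x^4 + x^5), the product of all factors after the first has coefficients 1,5,11,15,16,15,14,10 for degrees 0…7.
[x^7] = 1·10 + 6·14 + 12·15 + 8·16 = 402.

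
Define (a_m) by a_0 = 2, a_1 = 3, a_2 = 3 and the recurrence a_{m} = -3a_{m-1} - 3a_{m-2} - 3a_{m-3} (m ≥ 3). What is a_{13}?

-66339

The ordinary generating function has denominator 1 + 3z + 3z^2 + 3z^3.
Iterating the recurrence: a_0,…,a_{13} = 2, 3, 3, -24, 54, -99, 207, -486, 1134, -2565, 5751, -12960, 29322, -66339.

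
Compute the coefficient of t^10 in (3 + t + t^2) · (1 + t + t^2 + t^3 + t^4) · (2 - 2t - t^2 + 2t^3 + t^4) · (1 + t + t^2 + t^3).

(3 + t + t^2) has coefficients 3,1,1 for degrees 0…2.
(1 + t + t^2 + t^3 + t^4) has coefficients 1,1,1,1,1,0,0,0,0,0,0 for degrees 0…10.
Multiplying by (2 - 2t - t^2 + 2t^3 + t^4) gives running coefficients 2,0,-1,1,2,0,2,3,1,0,0 for degrees 0…10.
Finally multiplying by (1 + t + t^2 + t^3), the product of all factors after the first has coefficients 2,2,1,2,2,2,5,7,6,6,4 for degrees 0…10.
[t^10] = 3·4 + 1·6 + 1·6 = 24.

24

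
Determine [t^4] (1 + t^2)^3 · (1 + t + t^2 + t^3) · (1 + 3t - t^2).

14

(1 + t^2)^3 has coefficients 1,0,3,0,3 for degrees 0…4.
(1 + t + t^2 + t^3) has coefficients 1,1,1,1,0 for degrees 0…4.
Finally multiplying by (1 + 3t - t^2), the product of all factors after the first has coefficients 1,4,3,3,2 for degrees 0…4.
[t^4] = 1·2 + 3·3 + 3·1 = 14.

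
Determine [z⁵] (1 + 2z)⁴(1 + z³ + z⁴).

(1 + 2z)⁴ has coefficients 1,8,24,32,16 for degrees 0…4.
(1 + z³ + z⁴) has coefficients 1,0,0,1,1,0 for degrees 0…5.
[z⁵] = 1·0 + 8·1 + 24·1 + 32·0 + 16·0 = 32.

32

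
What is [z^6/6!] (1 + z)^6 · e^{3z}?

The EGF product rule gives c_6 = Σ_{k_1+k_2=6} C(6; k_1,k_2) · ∏ g_i(k_i), where (1+z)^6 gives the falling factorial (6)_k; e^{3z} gives (3)^k.
g_1(k) for k = 0…6: 1, 6, 30, 120, 360, 720, 720.
g_2(k) for k = 0…6: 1, 3, 9, 27, 81, 243, 729.
c_6 = Σ_k C(6,k)·g_1(k)·g_2(6−k) = 1·1·729 + 6·6·243 + 15·30·81 + 20·120·27 + 15·360·9 + 6·720·3 + 1·720·1 = 729 + 8748 + 36450 + 64800 + 48600 + 12960 + 720 = 173007.

173007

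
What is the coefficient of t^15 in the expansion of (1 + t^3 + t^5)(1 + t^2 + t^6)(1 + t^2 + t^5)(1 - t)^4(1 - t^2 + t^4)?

(1 + t^3 + t^5) has coefficients 1,0,0,1,0,1 for degrees 0…5.
(1 + t^2 + t^6) has coefficients 1,0,1,0,0,0,1,0,0,0,0,0,0,0,0,0 for degrees 0…15.
Multiplying by (1 + t^2 + t^5) gives running coefficients 1,0,2,0,1,1,1,1,1,0,0,1,0,0,0,0 for degrees 0…15.
Multiplying by (1 - t)^4 gives running coefficients 1,-4,8,-12,14,-11,5,-1,0,-1,3,-2,-3,6,-4,1 for degrees 0…15.
Finally multiplying by (1 - t^2 + t^4), the product of all factors after the first has coefficients 1,-4,7,-8,7,-3,-1,-2,9,-11,8,-2,-6,7,2,-7 for degrees 0…15.
[t^15] = 1·(-7) + 1·(-6) + 1·8 = -5.

-5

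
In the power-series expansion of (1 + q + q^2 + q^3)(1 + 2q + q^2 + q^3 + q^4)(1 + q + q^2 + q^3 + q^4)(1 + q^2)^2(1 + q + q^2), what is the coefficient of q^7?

(1 + q + q^2 + q^3) has coefficients 1,1,1,1 for degrees 0…3.
(1 + 2q + q^2 + q^3 + q^4) has coefficients 1,2,1,1,1,0,0,0 for degrees 0…7.
Multiplying by (1 + q + q^2 + q^3 + q^4) gives running coefficients 1,3,4,5,6,5,3,2 for degrees 0…7.
Multiplying by (1 + q^2)^2 gives running coefficients 1,3,6,11,15,18,19,17 for degrees 0…7.
Finally multiplying by (1 + q + q^2), the product of all factors after the first has coefficients 1,4,10,20,32,44,52,54 for degrees 0…7.
[q^7] = 1·54 + 1·52 + 1·44 + 1·32 = 182.

182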